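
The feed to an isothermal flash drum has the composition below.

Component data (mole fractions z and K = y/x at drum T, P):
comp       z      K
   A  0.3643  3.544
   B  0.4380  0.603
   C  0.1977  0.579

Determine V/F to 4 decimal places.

V/F = 0.6506

Material balance + equilibrium reduce to Σ zᵢ(Kᵢ−1)/(1+V/F(Kᵢ−1)) = 0.
Check two-phase: ΣzᵢKᵢ = 1.6697 > 1 and Σzᵢ/Kᵢ = 1.1706 > 1, so g(0) = 0.6697 > 0 and g(1) = -0.1706 < 0.
Newton–Raphson from V/F = 0.5:
  V/F = 0.5000: g = 0.08554, g' = -0.6204 → V/F = 0.6379
  V/F = 0.6379: g = 0.00672, g' = -0.5320 → V/F = 0.6505
  V/F = 0.6505: g = 0.00004, g' = -0.5264 → V/F = 0.6506
Converged at V/F = 0.6506.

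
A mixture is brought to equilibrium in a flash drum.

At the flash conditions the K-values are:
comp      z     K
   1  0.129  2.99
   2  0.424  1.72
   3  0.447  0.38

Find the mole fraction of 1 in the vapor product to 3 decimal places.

y_1 = 0.210

Let β = V/F and solve Σ zᵢ(Kᵢ−1)/(1+β(Kᵢ−1)) = 0.
Feasibility: ΣzᵢKᵢ = 1.285, Σzᵢ/Kᵢ = 1.466 — both > 1, two phases present.
Newton iteration, β⁰ = 0.35:
  β = 0.350: g = 0.0412, g' = -0.598 → β = 0.419
Converged at β = 0.419.
Compositions from xᵢ = zᵢ/(1+β(Kᵢ−1)), yᵢ = Kᵢxᵢ:
  1: x = 0.070, y = 0.210
  2: x = 0.326, y = 0.560
  3: x = 0.604, y = 0.230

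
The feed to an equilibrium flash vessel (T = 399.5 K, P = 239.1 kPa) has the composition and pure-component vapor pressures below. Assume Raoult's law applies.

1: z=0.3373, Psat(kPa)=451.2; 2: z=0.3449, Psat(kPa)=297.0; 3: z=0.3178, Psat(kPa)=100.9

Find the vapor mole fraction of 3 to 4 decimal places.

y_3 = 0.1992

Raoult's law: Kᵢ = Pᵢˢᵃᵗ/P = Pᵢˢᵃᵗ/239.1.
  K_1 = 451.2/239.1 = 1.887077, K_2 = 297.0/239.1 = 1.242158, K_3 = 100.9/239.1 = 0.421999
Newton–Raphson from β = 0.49:
  β = 0.4900: g = 0.02695, g' = -0.3518 → β = 0.5666
  β = 0.5666: g = -0.00058, g' = -0.3680 → β = 0.5650
Converged at β = 0.5650.
Compositions from xᵢ = zᵢ/(1+β(Kᵢ−1)), yᵢ = Kᵢxᵢ:
  1: x = 0.2247, y = 0.4240
  2: x = 0.3034, y = 0.3769
  3: x = 0.4719, y = 0.1992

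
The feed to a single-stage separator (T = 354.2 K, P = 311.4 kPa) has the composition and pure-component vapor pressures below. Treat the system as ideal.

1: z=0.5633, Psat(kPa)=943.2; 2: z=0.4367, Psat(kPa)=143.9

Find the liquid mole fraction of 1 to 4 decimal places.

x_1 = 0.2096

Raoult's law: Kᵢ = Pᵢˢᵃᵗ/P = Pᵢˢᵃᵗ/311.4.
  K_1 = 943.2/311.4 = 3.028902, K_2 = 143.9/311.4 = 0.462107
Rachford–Rice: g(ψ) = Σ zᵢ(Kᵢ−1)/(1+ψ(Kᵢ−1)) = 0.
Feasibility: ΣzᵢKᵢ = 1.9080, Σzᵢ/Kᵢ = 1.1310 — both > 1, two phases present.
Binary case is linear: z₁(K₁−1)(1+ψ(K₂−1)) + z₂(K₂−1)(1+ψ(K₁−1)) = 0
⇒ ψ = [z₁(K₁−1)+z₂(K₂−1)] / [−(K₁−1)(K₂−1)] = 0.90798/1.09133 = 0.8320
Compositions from xᵢ = zᵢ/(1+ψ(Kᵢ−1)), yᵢ = Kᵢxᵢ:
  1: x = 0.2096, y = 0.6347
  2: x = 0.7904, y = 0.3653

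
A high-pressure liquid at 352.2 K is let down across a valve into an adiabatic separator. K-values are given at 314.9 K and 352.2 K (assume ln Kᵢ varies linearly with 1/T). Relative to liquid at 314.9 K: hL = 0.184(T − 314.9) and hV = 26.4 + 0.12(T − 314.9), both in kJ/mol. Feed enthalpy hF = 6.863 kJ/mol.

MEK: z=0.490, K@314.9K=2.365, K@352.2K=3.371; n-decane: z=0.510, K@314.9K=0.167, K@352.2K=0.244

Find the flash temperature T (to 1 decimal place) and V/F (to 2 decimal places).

T = 318.1 K, V/F = 0.24

Adiabatic flash: solve Rachford–Rice at each trial T, then check hF = ψ·hV(T) + (1−ψ)·hL(T).
  T = 314.9 K: K = (2.365, 0.167), RR gives ψ = 0.215, H_out = 5.666 kJ/mol
  T = 352.2 K: K = (3.371, 0.244), RR gives ψ = 0.433, H_out = 17.262 kJ/mol
  T = 333.5 K: K = (2.850, 0.204), RR gives ψ = 0.340, H_out = 11.991 kJ/mol
  T = 324.2 K: K = (2.603, 0.185), RR gives ψ = 0.283, H_out = 9.019 kJ/mol
  T = 319.5 K: K = (2.482, 0.176), RR gives ψ = 0.250, H_out = 7.382 kJ/mol
  T = 317.2 K: K = (2.423, 0.171), RR gives ψ = 0.233, H_out = 6.540 kJ/mol
Linear interpolation between T = 317.2 (H_out = 6.540) and T = 319.5 (H_out = 7.382) on hF = 6.863 gives T ≈ 318.1 K, at which ψ = 0.24.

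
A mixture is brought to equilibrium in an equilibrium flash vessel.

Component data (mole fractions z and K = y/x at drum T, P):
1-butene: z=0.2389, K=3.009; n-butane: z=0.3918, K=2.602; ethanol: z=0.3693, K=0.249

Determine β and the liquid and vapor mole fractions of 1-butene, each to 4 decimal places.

β = 0.6282, x_1-butene = 0.1056, y_1-butene = 0.3178

Rachford–Rice: g(β) = Σ zᵢ(Kᵢ−1)/(1+β(Kᵢ−1)) = 0.
Feasibility: ΣzᵢKᵢ = 1.8303, Σzᵢ/Kᵢ = 1.7131 — both > 1, two phases present.
Iterate (Newton) starting at β = 0.58:
  β = 0.5800: g = 0.05564, g' = -1.1297 → β = 0.6293
  β = 0.6293: g = -0.00129, g' = -1.1862 → β = 0.6282
Converged at β = 0.6282.
Compositions from xᵢ = zᵢ/(1+β(Kᵢ−1)), yᵢ = Kᵢxᵢ:
  1-butene: x = 0.1056, y = 0.3178
  n-butane: x = 0.1953, y = 0.5081
  ethanol: x = 0.6991, y = 0.1741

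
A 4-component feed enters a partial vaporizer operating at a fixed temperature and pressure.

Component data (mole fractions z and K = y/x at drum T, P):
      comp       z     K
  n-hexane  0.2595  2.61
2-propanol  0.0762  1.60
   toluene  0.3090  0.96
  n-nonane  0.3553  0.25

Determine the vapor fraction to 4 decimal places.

Let ψ = V/F and solve Σ zᵢ(Kᵢ−1)/(1+ψ(Kᵢ−1)) = 0.
Check two-phase: ΣzᵢKᵢ = 1.1847 > 1 and Σzᵢ/Kᵢ = 1.8901 > 1, so g(0) = 0.1847 > 0 and g(1) = -0.8901 < 0.
Iterate (Newton) starting at ψ = 0.5:
  ψ = 0.5000: g = -0.17234, g' = -0.7348 → ψ = 0.2655
  ψ = 0.2655: g = -0.01308, g' = -0.6626 → ψ = 0.2457
  ψ = 0.2457: g = 0.00004, g' = -0.6671 → ψ = 0.2458
Converged at ψ = 0.2458.

ψ = 0.2458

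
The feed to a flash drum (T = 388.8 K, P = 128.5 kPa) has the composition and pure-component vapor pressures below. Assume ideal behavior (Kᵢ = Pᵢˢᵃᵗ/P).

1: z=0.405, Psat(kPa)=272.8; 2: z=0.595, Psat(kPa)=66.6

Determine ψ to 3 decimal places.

Raoult's law: Kᵢ = Pᵢˢᵃᵗ/P = Pᵢˢᵃᵗ/128.5.
  K_1 = 272.8/128.5 = 2.12296, K_2 = 66.6/128.5 = 0.51829
Let ψ = V/F and solve Σ zᵢ(Kᵢ−1)/(1+ψ(Kᵢ−1)) = 0.
Feasibility: ΣzᵢKᵢ = 1.168, Σzᵢ/Kᵢ = 1.339 — both > 1, two phases present.
Binary case is linear: z₁(K₁−1)(1+ψ(K₂−1)) + z₂(K₂−1)(1+ψ(K₁−1)) = 0
⇒ ψ = [z₁(K₁−1)+z₂(K₂−1)] / [−(K₁−1)(K₂−1)] = 0.1682/0.5409 = 0.311

ψ = 0.311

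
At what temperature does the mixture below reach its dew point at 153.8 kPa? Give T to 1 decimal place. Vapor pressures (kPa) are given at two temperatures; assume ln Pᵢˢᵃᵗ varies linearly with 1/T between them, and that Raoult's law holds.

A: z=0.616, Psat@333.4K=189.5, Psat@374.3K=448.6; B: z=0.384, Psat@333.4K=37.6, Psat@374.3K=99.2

T = 364.1 K

Dew-point temperature: Σzᵢ·P/Pᵢˢᵃᵗ(T) = 1. Interpolate ln Pᵢˢᵃᵗ = aᵢ + bᵢ/T.
  T = 333.4 K: ΣzᵢP/Pᵢˢᵃᵗ = 2.0707
  T = 374.3 K: ΣzᵢP/Pᵢˢᵃᵗ = 0.8065
  T = 353.9 K: ΣzᵢP/Pᵢˢᵃᵗ = 1.2558
  T = 364.1 K: ΣzᵢP/Pᵢˢᵃᵗ = 1.0001
  T = 369.2 K: ΣzᵢP/Pᵢˢᵃᵗ = 0.8968
  T = 366.6 K: ΣzᵢP/Pᵢˢᵃᵗ = 0.9477
Interpolating between 364.1 K and 366.6 K gives T ≈ 364.1 K.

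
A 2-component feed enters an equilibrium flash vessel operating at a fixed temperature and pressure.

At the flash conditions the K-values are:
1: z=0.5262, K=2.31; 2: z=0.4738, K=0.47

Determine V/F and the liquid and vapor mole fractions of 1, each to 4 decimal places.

Rachford–Rice: g(V/F) = Σ zᵢ(Kᵢ−1)/(1+V/F(Kᵢ−1)) = 0.
g(0) = ΣzᵢKᵢ − 1 = 0.4382 and g(1) = 1 − Σzᵢ/Kᵢ = -0.2359, so a root lies in (0, 1).
Binary case is linear: z₁(K₁−1)(1+V/F(K₂−1)) + z₂(K₂−1)(1+V/F(K₁−1)) = 0
⇒ V/F = [z₁(K₁−1)+z₂(K₂−1)] / [−(K₁−1)(K₂−1)] = 0.43821/0.69430 = 0.6312
Compositions from xᵢ = zᵢ/(1+V/F(Kᵢ−1)), yᵢ = Kᵢxᵢ:
  1: x = 0.2880, y = 0.6654
  2: x = 0.7120, y = 0.3346

V/F = 0.6312, x_1 = 0.2880, y_1 = 0.6654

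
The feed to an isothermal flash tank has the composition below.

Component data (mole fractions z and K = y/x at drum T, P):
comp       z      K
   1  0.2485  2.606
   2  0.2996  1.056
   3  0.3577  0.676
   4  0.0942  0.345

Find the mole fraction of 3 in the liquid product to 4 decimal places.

Newton–Raphson from β = 0.5:
  β = 0.5000: g = 0.00762, g' = -0.3409 → β = 0.5224
Converged at β = 0.5224.
Compositions from xᵢ = zᵢ/(1+β(Kᵢ−1)), yᵢ = Kᵢxᵢ:
  1: x = 0.1351, y = 0.3521
  2: x = 0.2911, y = 0.3074
  3: x = 0.4306, y = 0.2911
  4: x = 0.1432, y = 0.0494

x_3 = 0.4306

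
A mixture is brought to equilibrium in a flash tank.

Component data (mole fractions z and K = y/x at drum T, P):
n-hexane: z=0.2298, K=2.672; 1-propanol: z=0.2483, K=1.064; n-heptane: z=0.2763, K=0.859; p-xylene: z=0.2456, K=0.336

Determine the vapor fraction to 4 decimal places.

ψ = 0.3601

Newton–Raphson from ψ = 0.68:
  ψ = 0.6800: g = -0.14539, g' = -0.5083 → ψ = 0.3940
  ψ = 0.3940: g = -0.01496, g' = -0.4392 → ψ = 0.3599
  ψ = 0.3599: g = 0.00008, g' = -0.4444 → ψ = 0.3601
Converged at ψ = 0.3601.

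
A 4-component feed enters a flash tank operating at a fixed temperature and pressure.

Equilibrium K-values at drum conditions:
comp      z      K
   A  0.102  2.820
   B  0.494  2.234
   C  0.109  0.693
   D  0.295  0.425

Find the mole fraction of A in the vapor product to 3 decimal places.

Newton iteration, V/F⁰ = 0.5:
  V/F = 0.500: g = 0.1966, g' = -0.587 → V/F = 0.835
  V/F = 0.835: g = 0.0026, g' = -0.615 → V/F = 0.839
Converged at V/F = 0.839.
Compositions from xᵢ = zᵢ/(1+V/F(Kᵢ−1)), yᵢ = Kᵢxᵢ:
  A: x = 0.040, y = 0.114
  B: x = 0.243, y = 0.542
  C: x = 0.147, y = 0.102
  D: x = 0.570, y = 0.242

y_A = 0.114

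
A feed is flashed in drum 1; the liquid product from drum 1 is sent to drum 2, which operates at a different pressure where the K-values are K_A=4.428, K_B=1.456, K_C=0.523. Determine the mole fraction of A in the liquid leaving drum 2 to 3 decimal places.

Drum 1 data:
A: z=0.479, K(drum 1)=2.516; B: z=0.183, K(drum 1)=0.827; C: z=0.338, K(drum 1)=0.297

Drum 1:
Newton–Raphson from ψ₁ = 0.5:
  ψ₁ = 0.500: g = 0.0120, g' = -0.760 → ψ₁ = 0.516
Converged at ψ₁ = 0.516.
Drum-1 compositions:
  A: x = 0.269, y = 0.676
  B: x = 0.201, y = 0.166
  C: x = 0.530, y = 0.157
Drum-2 feed = drum-1 liquid: z₂ = (0.2688, 0.2009, 0.5303).
Drum 2:
Rachford–Rice: g(ψ₂) = Σ zᵢ(Kᵢ−1)/(1+ψ₂(Kᵢ−1)) = 0.
Feasibility: ΣzᵢKᵢ = 1.760, Σzᵢ/Kᵢ = 1.213 — both > 1, two phases present.
Iterate (Newton) starting at ψ₂ = 0.55:
  ψ₂ = 0.550: g = 0.0497, g' = -0.628 → ψ₂ = 0.629
  ψ₂ = 0.629: g = 0.0017, g' = -0.589 → ψ₂ = 0.632
Converged at ψ₂ = 0.632.
  A: x = 0.085, y = 0.376
  B: x = 0.156, y = 0.227
  C: x = 0.759, y = 0.397

x_A (drum 2) = 0.085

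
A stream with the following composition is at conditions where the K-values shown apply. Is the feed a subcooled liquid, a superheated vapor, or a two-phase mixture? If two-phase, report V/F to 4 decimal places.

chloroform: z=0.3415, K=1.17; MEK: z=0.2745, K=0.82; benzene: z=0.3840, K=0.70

ΣzᵢKᵢ = 0.8934; Σzᵢ/Kᵢ = 1.1752.
Since ΣzᵢKᵢ < 1 the mixture is below its bubble point — single liquid phase.

subcooled liquid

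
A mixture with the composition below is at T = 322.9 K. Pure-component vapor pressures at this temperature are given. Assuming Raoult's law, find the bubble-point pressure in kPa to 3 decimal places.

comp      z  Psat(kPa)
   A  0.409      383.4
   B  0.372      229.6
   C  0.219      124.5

At the bubble point ψ → 0, so ΣzᵢKᵢ = 1 with Kᵢ = Pᵢˢᵃᵗ/P ⇒ P = ΣzᵢPᵢˢᵃᵗ.
P = 0.409·383.4 + 0.372·229.6 + 0.219·124.5 = 269.487 kPa

Pbub = 269.487 kPa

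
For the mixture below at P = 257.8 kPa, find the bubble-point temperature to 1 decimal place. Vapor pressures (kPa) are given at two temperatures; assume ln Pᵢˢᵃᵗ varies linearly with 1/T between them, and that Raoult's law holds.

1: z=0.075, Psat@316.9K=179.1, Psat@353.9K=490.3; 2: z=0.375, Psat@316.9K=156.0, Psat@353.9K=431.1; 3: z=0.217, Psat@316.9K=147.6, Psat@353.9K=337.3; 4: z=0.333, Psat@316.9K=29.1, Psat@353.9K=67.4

T = 348.3 K

Bubble-point temperature: ΣzᵢPᵢˢᵃᵗ(T) = P. Interpolate ln Pᵢˢᵃᵗ = aᵢ + bᵢ/T.
  T = 316.9 K: ΣzᵢPᵢˢᵃᵗ = 113.65 kPa
  T = 353.9 K: ΣzᵢPᵢˢᵃᵗ = 294.07 kPa
  T = 335.4 K: ΣzᵢPᵢˢᵃᵗ = 187.49 kPa
  T = 344.6 K: ΣzᵢPᵢˢᵃᵗ = 235.90 kPa
  T = 349.2 K: ΣzᵢPᵢˢᵃᵗ = 263.44 kPa
  T = 346.9 K: ΣzᵢPᵢˢᵃᵗ = 249.38 kPa
Interpolating between 346.9 K and 349.2 K gives T ≈ 348.3 K.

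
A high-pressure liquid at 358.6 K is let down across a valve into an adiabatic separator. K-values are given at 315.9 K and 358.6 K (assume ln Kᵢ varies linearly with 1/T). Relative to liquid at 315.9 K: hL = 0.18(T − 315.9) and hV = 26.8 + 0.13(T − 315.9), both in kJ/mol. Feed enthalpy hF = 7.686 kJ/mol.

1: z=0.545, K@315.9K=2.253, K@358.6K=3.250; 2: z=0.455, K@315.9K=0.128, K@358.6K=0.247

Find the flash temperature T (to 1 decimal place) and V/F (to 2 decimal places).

Adiabatic flash: solve Rachford–Rice at each trial T, then check hF = ψ·hV(T) + (1−ψ)·hL(T).
  T = 315.9 K: K = (2.253, 0.128), RR gives ψ = 0.262, H_out = 7.018 kJ/mol
  T = 358.6 K: K = (3.250, 0.247), RR gives ψ = 0.522, H_out = 20.550 kJ/mol
  T = 337.2 K: K = (2.736, 0.181), RR gives ψ = 0.404, H_out = 14.224 kJ/mol
  T = 326.5 K: K = (2.490, 0.153), RR gives ψ = 0.338, H_out = 10.790 kJ/mol
  T = 321.2 K: K = (2.370, 0.140), RR gives ψ = 0.302, H_out = 8.963 kJ/mol
  T = 318.5 K: K = (2.310, 0.134), RR gives ψ = 0.282, H_out = 7.989 kJ/mol
  T = 317.2 K: K = (2.282, 0.131), RR gives ψ = 0.272, H_out = 7.508 kJ/mol
Linear interpolation between T = 317.2 (H_out = 7.508) and T = 318.5 (H_out = 7.989) on hF = 7.686 gives T ≈ 317.7 K, at which ψ = 0.28.

T = 317.7 K, V/F = 0.28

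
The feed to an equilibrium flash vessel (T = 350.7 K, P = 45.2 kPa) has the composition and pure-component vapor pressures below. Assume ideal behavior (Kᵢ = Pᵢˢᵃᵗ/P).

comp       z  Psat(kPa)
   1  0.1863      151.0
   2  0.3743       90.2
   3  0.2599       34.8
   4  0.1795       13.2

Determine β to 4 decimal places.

Raoult's law: Kᵢ = Pᵢˢᵃᵗ/P = Pᵢˢᵃᵗ/45.2.
  K_1 = 151.0/45.2 = 3.340708, K_2 = 90.2/45.2 = 1.995575, K_3 = 34.8/45.2 = 0.769912, K_4 = 13.2/45.2 = 0.292035
Rachford–Rice: g(β) = Σ zᵢ(Kᵢ−1)/(1+β(Kᵢ−1)) = 0.
Feasibility: ΣzᵢKᵢ = 1.6218, Σzᵢ/Kᵢ = 1.1956 — both > 1, two phases present.
Newton–Raphson from β = 0.5:
  β = 0.5000: g = 0.18543, g' = -0.6152 → β = 0.8014
  β = 0.8014: g = -0.00816, g' = -0.7396 → β = 0.7904
  β = 0.7904: g = -0.00007, g' = -0.7262 → β = 0.7903
Converged at β = 0.7903.

β = 0.7903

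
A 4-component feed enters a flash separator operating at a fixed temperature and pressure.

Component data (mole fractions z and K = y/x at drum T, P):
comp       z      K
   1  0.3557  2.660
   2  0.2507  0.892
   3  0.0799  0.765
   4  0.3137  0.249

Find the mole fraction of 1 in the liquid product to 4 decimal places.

x_1 = 0.2233

Material balance + equilibrium reduce to Σ zᵢ(Kᵢ−1)/(1+V/F(Kᵢ−1)) = 0.
g(0) = ΣzᵢKᵢ − 1 = 0.3090 and g(1) = 1 − Σzᵢ/Kᵢ = -0.7791, so a root lies in (0, 1).
Newton iteration, V/F⁰ = 0.59:
  V/F = 0.5900: g = -0.17544, g' = -0.8299 → V/F = 0.3786
  V/F = 0.3786: g = -0.01544, g' = -0.7235 → V/F = 0.3573
Converged at V/F = 0.3573.
Compositions from xᵢ = zᵢ/(1+V/F(Kᵢ−1)), yᵢ = Kᵢxᵢ:
  1: x = 0.2233, y = 0.5939
  2: x = 0.2608, y = 0.2326
  3: x = 0.0872, y = 0.0667
  4: x = 0.4287, y = 0.1068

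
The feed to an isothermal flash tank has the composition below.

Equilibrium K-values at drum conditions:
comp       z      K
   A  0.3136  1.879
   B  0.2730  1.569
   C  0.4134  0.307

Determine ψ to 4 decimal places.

ψ = 0.2795

Let ψ = V/F and solve Σ zᵢ(Kᵢ−1)/(1+ψ(Kᵢ−1)) = 0.
Check two-phase: ΣzᵢKᵢ = 1.1445 > 1 and Σzᵢ/Kᵢ = 1.6875 > 1, so g(0) = 0.1445 > 0 and g(1) = -0.6875 < 0.
Newton–Raphson from ψ = 0.51:
  ψ = 0.5100: g = -0.13236, g' = -0.6435 → ψ = 0.3043
  ψ = 0.3043: g = -0.01316, g' = -0.5339 → ψ = 0.2797
  ψ = 0.2797: g = -0.00008, g' = -0.5274 → ψ = 0.2795
Converged at ψ = 0.2795.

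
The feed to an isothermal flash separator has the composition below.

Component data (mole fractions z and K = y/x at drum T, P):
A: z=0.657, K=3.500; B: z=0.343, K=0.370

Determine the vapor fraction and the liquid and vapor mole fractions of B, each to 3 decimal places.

ψ = 0.906, x_B = 0.799, y_B = 0.296

Rachford–Rice: g(ψ) = Σ zᵢ(Kᵢ−1)/(1+ψ(Kᵢ−1)) = 0.
g(0) = ΣzᵢKᵢ − 1 = 1.426 and g(1) = 1 − Σzᵢ/Kᵢ = -0.115, so a root lies in (0, 1).
Binary case is linear: z₁(K₁−1)(1+ψ(K₂−1)) + z₂(K₂−1)(1+ψ(K₁−1)) = 0
⇒ ψ = [z₁(K₁−1)+z₂(K₂−1)] / [−(K₁−1)(K₂−1)] = 1.4264/1.5750 = 0.906
Compositions from xᵢ = zᵢ/(1+ψ(Kᵢ−1)), yᵢ = Kᵢxᵢ:
  A: x = 0.201, y = 0.704
  B: x = 0.799, y = 0.296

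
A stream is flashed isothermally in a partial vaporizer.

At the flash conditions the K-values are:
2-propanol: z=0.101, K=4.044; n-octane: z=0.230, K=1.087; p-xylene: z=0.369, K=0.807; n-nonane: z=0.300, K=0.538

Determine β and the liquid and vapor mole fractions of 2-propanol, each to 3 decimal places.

β = 0.167, x_2-propanol = 0.067, y_2-propanol = 0.271

Let β = V/F and solve Σ zᵢ(Kᵢ−1)/(1+β(Kᵢ−1)) = 0.
Check two-phase: ΣzᵢKᵢ = 1.118 > 1 and Σzᵢ/Kᵢ = 1.251 > 1, so g(0) = 0.118 > 0 and g(1) = -0.251 < 0.
Newton–Raphson from β = 0.5:
  β = 0.500: g = -0.1180, g' = -0.274 → β = 0.069
  β = 0.069: g = 0.0585, g' = -0.723 → β = 0.150
  β = 0.150: g = 0.0085, g' = -0.531 → β = 0.166
  β = 0.166: g = 0.0002, g' = -0.504 → β = 0.167
Converged at β = 0.167.
Compositions from xᵢ = zᵢ/(1+β(Kᵢ−1)), yᵢ = Kᵢxᵢ:
  2-propanol: x = 0.067, y = 0.271
  n-octane: x = 0.227, y = 0.246
  p-xylene: x = 0.381, y = 0.308
  n-nonane: x = 0.325, y = 0.175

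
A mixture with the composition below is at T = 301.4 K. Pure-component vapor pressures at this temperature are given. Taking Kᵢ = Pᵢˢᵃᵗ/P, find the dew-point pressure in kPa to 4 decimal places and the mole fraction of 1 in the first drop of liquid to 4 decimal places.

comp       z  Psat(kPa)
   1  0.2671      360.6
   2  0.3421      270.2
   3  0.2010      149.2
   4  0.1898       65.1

Pdew = 159.5021 kPa, x_1 = 0.1181

At the dew point ψ → 1, so Σzᵢ/Kᵢ = 1 with Kᵢ = Pᵢˢᵃᵗ/P ⇒ 1/P = Σzᵢ/Pᵢˢᵃᵗ.
1/P = 0.2671/360.6 + 0.3421/270.2 + 0.2010/149.2 + 0.1898/65.1 = 0.0062695 ⇒ P = 159.5021 kPa
xᵢ = zᵢP/Pᵢˢᵃᵗ ⇒ x_1 = 0.2671·159.5021/360.6 = 0.1181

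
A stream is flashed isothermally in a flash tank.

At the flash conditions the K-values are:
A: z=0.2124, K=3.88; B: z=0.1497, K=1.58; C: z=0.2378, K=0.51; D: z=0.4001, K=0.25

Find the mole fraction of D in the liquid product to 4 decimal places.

Rachford–Rice: g(ψ) = Σ zᵢ(Kᵢ−1)/(1+ψ(Kᵢ−1)) = 0.
g(0) = ΣzᵢKᵢ − 1 = 0.2819 and g(1) = 1 − Σzᵢ/Kᵢ = -1.2162, so a root lies in (0, 1).
Newton–Raphson from ψ = 0.5:
  ψ = 0.5000: g = -0.31645, g' = -1.0025 → ψ = 0.1843
  ψ = 0.1843: g = 0.00171, g' = -1.1649 → ψ = 0.1858
Converged at ψ = 0.1858.
Compositions from xᵢ = zᵢ/(1+ψ(Kᵢ−1)), yᵢ = Kᵢxᵢ:
  A: x = 0.1384, y = 0.5368
  B: x = 0.1351, y = 0.2135
  C: x = 0.2616, y = 0.1334
  D: x = 0.4649, y = 0.1162

x_D = 0.4649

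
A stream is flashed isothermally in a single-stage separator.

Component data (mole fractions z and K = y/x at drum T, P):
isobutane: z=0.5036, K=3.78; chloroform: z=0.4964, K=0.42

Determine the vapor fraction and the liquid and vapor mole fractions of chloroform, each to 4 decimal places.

Let ψ = V/F and solve Σ zᵢ(Kᵢ−1)/(1+ψ(Kᵢ−1)) = 0.
Check two-phase: ΣzᵢKᵢ = 2.1121 > 1 and Σzᵢ/Kᵢ = 1.3151 > 1, so g(0) = 1.1121 > 0 and g(1) = -0.3151 < 0.
Iterate (Newton) starting at ψ = 0.45:
  ψ = 0.4500: g = 0.23235, g' = -1.0739 → ψ = 0.6664
  ψ = 0.6664: g = 0.02151, g' = -0.9220 → ψ = 0.6897
Converged at ψ = 0.6897.
Compositions from xᵢ = zᵢ/(1+ψ(Kᵢ−1)), yᵢ = Kᵢxᵢ:
  isobutane: x = 0.1726, y = 0.6525
  chloroform: x = 0.8274, y = 0.3475

ψ = 0.6897, x_chloroform = 0.8274, y_chloroform = 0.3475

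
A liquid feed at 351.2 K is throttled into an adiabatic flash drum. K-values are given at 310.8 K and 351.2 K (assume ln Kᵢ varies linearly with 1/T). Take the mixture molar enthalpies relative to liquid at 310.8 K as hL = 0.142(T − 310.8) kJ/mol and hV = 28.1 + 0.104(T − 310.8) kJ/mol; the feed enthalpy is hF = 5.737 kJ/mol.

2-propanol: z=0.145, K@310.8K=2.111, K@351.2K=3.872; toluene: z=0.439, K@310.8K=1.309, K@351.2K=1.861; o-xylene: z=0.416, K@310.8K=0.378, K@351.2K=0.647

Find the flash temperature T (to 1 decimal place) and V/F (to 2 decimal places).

Adiabatic flash: solve Rachford–Rice at each trial T, then check hF = ψ·hV(T) + (1−ψ)·hL(T).
  T = 310.8 K: K = (2.111, 1.309, 0.378), RR gives ψ = 0.102, H_out = 2.860 kJ/mol
  T = 351.2 K: K = (3.872, 1.861, 0.647), RR gives ψ = 1.000, H_out = 32.302 kJ/mol
  T = 331.0 K: K = (2.912, 1.578, 0.503), RR gives ψ = 0.656, H_out = 20.789 kJ/mol
  T = 320.9 K: K = (2.492, 1.441, 0.438), RR gives ψ = 0.396, H_out = 12.417 kJ/mol
  T = 315.9 K: K = (2.299, 1.375, 0.408), RR gives ψ = 0.259, H_out = 7.949 kJ/mol
  T = 313.4 K: K = (2.205, 1.343, 0.393), RR gives ψ = 0.185, H_out = 5.541 kJ/mol
  T = 314.6 K: K = (2.250, 1.358, 0.400), RR gives ψ = 0.221, H_out = 6.715 kJ/mol
Linear interpolation between T = 313.4 (H_out = 5.541) and T = 314.6 (H_out = 6.715) on hF = 5.737 gives T ≈ 313.6 K, at which ψ = 0.19.

T = 313.6 K, V/F = 0.19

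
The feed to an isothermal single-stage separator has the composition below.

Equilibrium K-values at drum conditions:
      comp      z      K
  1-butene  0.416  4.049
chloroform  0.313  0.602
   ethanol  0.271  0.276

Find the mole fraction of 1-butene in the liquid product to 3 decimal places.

Rachford–Rice: g(V/F) = Σ zᵢ(Kᵢ−1)/(1+V/F(Kᵢ−1)) = 0.
g(0) = ΣzᵢKᵢ − 1 = 0.948 and g(1) = 1 − Σzᵢ/Kᵢ = -0.605, so a root lies in (0, 1).
Iterate (Newton) starting at V/F = 0.57:
  V/F = 0.570: g = -0.0319, g' = -1.011 → V/F = 0.538
Converged at V/F = 0.538.
Compositions from xᵢ = zᵢ/(1+V/F(Kᵢ−1)), yᵢ = Kᵢxᵢ:
  1-butene: x = 0.157, y = 0.638
  chloroform: x = 0.398, y = 0.240
  ethanol: x = 0.444, y = 0.123

x_1-butene = 0.157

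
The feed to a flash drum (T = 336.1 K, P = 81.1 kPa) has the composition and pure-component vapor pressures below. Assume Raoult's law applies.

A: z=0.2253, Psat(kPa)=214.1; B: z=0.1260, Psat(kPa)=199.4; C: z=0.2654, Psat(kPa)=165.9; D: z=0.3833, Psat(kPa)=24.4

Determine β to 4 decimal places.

Raoult's law: Kᵢ = Pᵢˢᵃᵗ/P = Pᵢˢᵃᵗ/81.1.
  K_A = 214.1/81.1 = 2.639951, K_B = 199.4/81.1 = 2.458693, K_C = 165.9/81.1 = 2.045623, K_D = 24.4/81.1 = 0.300863
Rachford–Rice: g(β) = Σ zᵢ(Kᵢ−1)/(1+β(Kᵢ−1)) = 0.
Check two-phase: ΣzᵢKᵢ = 1.5628 > 1 and Σzᵢ/Kᵢ = 1.5403 > 1, so g(0) = 0.5628 > 0 and g(1) = -0.5403 < 0.
Iterate (Newton) starting at β = 0.5:
  β = 0.5000: g = 0.07953, g' = -0.8406 → β = 0.5946
  β = 0.5946: g = -0.00203, g' = -0.8913 → β = 0.5923
Converged at β = 0.5923.

β = 0.5923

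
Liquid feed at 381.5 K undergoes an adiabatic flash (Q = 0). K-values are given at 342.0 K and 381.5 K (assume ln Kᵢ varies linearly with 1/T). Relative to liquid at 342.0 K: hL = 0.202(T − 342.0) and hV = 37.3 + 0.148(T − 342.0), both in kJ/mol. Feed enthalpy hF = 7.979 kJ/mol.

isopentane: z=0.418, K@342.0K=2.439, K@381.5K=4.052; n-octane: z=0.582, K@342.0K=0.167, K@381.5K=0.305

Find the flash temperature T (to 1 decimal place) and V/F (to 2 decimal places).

T = 349.5 K, V/F = 0.18

Adiabatic flash: solve Rachford–Rice at each trial T, then check hF = ψ·hV(T) + (1−ψ)·hL(T).
  T = 342.0 K: K = (2.439, 0.167), RR gives ψ = 0.097, H_out = 3.631 kJ/mol
  T = 381.5 K: K = (4.052, 0.305), RR gives ψ = 0.411, H_out = 22.424 kJ/mol
  T = 361.8 K: K = (3.190, 0.230), RR gives ψ = 0.277, H_out = 14.027 kJ/mol
  T = 351.9 K: K = (2.800, 0.197), RR gives ψ = 0.197, H_out = 9.241 kJ/mol
  T = 346.9 K: K = (2.614, 0.181), RR gives ψ = 0.150, H_out = 6.543 kJ/mol
  T = 349.4 K: K = (2.706, 0.189), RR gives ψ = 0.174, H_out = 7.922 kJ/mol
  T = 350.6 K: K = (2.751, 0.193), RR gives ψ = 0.185, H_out = 8.562 kJ/mol
Linear interpolation between T = 349.4 (H_out = 7.922) and T = 350.6 (H_out = 8.562) on hF = 7.979 gives T ≈ 349.5 K, at which ψ = 0.18.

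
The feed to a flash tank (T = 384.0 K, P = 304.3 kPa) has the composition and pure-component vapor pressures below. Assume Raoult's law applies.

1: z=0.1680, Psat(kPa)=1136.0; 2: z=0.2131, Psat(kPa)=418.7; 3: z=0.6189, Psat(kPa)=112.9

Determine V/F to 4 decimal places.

Raoult's law: Kᵢ = Pᵢˢᵃᵗ/P = Pᵢˢᵃᵗ/304.3.
  K_1 = 1136.0/304.3 = 3.733158, K_2 = 418.7/304.3 = 1.375945, K_3 = 112.9/304.3 = 0.371015
Rachford–Rice: g(V/F) = Σ zᵢ(Kᵢ−1)/(1+V/F(Kᵢ−1)) = 0.
Feasibility: ΣzᵢKᵢ = 1.1500, Σzᵢ/Kᵢ = 1.8680 — both > 1, two phases present.
Newton iteration, V/F⁰ = 0.5:
  V/F = 0.5000: g = -0.30641, g' = -0.7665 → V/F = 0.1002
  V/F = 0.1002: g = 0.02216, g' = -1.0802 → V/F = 0.1208
  V/F = 0.1208: g = 0.00059, g' = -1.0238 → V/F = 0.1213
Converged at V/F = 0.1213.

V/F = 0.1213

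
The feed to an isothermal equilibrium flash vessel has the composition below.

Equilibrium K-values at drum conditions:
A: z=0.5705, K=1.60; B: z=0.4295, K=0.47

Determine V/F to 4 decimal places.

Rachford–Rice: g(V/F) = Σ zᵢ(Kᵢ−1)/(1+V/F(Kᵢ−1)) = 0.
Check two-phase: ΣzᵢKᵢ = 1.1147 > 1 and Σzᵢ/Kᵢ = 1.2704 > 1, so g(0) = 0.1147 > 0 and g(1) = -0.2704 < 0.
Binary case is linear: z₁(K₁−1)(1+V/F(K₂−1)) + z₂(K₂−1)(1+V/F(K₁−1)) = 0
⇒ V/F = [z₁(K₁−1)+z₂(K₂−1)] / [−(K₁−1)(K₂−1)] = 0.11467/0.31800 = 0.3606

V/F = 0.3606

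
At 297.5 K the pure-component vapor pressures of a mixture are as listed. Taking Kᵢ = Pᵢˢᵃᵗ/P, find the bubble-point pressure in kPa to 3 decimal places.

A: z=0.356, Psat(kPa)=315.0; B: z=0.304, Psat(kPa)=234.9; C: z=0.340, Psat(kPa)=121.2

Pbub = 224.758 kPa

At the bubble point ψ → 0, so ΣzᵢKᵢ = 1 with Kᵢ = Pᵢˢᵃᵗ/P ⇒ P = ΣzᵢPᵢˢᵃᵗ.
P = 0.356·315.0 + 0.304·234.9 + 0.340·121.2 = 224.758 kPa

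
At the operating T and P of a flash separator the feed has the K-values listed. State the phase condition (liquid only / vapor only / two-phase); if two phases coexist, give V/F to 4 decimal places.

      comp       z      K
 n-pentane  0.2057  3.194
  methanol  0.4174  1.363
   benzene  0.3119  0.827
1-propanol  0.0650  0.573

vapor only

ΣzᵢKᵢ = 1.5211; Σzᵢ/Kᵢ = 0.8612.
Since Σzᵢ/Kᵢ < 1 the mixture is above its dew point — single vapor phase.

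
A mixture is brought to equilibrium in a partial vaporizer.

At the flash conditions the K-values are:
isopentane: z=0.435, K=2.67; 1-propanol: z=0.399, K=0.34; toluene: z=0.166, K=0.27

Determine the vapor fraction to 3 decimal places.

ψ = 0.300

Material balance + equilibrium reduce to Σ zᵢ(Kᵢ−1)/(1+ψ(Kᵢ−1)) = 0.
Check two-phase: ΣzᵢKᵢ = 1.342 > 1 and Σzᵢ/Kᵢ = 1.951 > 1, so g(0) = 0.342 > 0 and g(1) = -0.951 < 0.
Newton iteration, ψ⁰ = 0.5:
  ψ = 0.500: g = -0.1880, g' = -0.967 → ψ = 0.306
  ψ = 0.306: g = -0.0048, g' = -0.951 → ψ = 0.300
Converged at ψ = 0.300.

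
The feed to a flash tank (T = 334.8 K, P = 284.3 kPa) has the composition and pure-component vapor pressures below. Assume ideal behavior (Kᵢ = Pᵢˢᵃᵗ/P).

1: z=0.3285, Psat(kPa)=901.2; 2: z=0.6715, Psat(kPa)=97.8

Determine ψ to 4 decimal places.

Raoult's law: Kᵢ = Pᵢˢᵃᵗ/P = Pᵢˢᵃᵗ/284.3.
  K_1 = 901.2/284.3 = 3.169891, K_2 = 97.8/284.3 = 0.344003
Material balance + equilibrium reduce to Σ zᵢ(Kᵢ−1)/(1+ψ(Kᵢ−1)) = 0.
g(0) = ΣzᵢKᵢ − 1 = 0.2723 and g(1) = 1 − Σzᵢ/Kᵢ = -1.0557, so a root lies in (0, 1).
Newton–Raphson from ψ = 0.5:
  ψ = 0.5000: g = -0.31362, g' = -0.9957 → ψ = 0.1850
  ψ = 0.1850: g = 0.00726, g' = -1.1618 → ψ = 0.1913
Converged at ψ = 0.1913.

ψ = 0.1913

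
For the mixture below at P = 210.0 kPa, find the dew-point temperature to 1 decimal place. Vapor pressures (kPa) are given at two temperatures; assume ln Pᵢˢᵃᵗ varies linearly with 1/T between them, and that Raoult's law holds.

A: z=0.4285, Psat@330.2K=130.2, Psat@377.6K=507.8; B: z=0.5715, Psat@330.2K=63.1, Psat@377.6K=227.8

Dew-point temperature: Σzᵢ·P/Pᵢˢᵃᵗ(T) = 1. Interpolate ln Pᵢˢᵃᵗ = aᵢ + bᵢ/T.
  T = 330.2 K: ΣzᵢP/Pᵢˢᵃᵗ = 2.5931
  T = 377.6 K: ΣzᵢP/Pᵢˢᵃᵗ = 0.7040
  T = 353.9 K: ΣzᵢP/Pᵢˢᵃᵗ = 1.2933
  T = 365.8 K: ΣzᵢP/Pᵢˢᵃᵗ = 0.9436
  T = 359.9 K: ΣzᵢP/Pᵢˢᵃᵗ = 1.1004
  T = 362.9 K: ΣzᵢP/Pᵢˢᵃᵗ = 1.0170
  T = 364.4 K: ΣzᵢP/Pᵢˢᵃᵗ = 0.9782
  T = 363.6 K: ΣzᵢP/Pᵢˢᵃᵗ = 0.9987
  T = 363.2 K: ΣzᵢP/Pᵢˢᵃᵗ = 1.0091
  T = 363.4 K: ΣzᵢP/Pᵢˢᵃᵗ = 1.0039
  T = 363.5 K: ΣzᵢP/Pᵢˢᵃᵗ = 1.0013
Continuing to bisect between 363.5 K and 363.6 K converges to T = 363.5 K.

T = 363.5 K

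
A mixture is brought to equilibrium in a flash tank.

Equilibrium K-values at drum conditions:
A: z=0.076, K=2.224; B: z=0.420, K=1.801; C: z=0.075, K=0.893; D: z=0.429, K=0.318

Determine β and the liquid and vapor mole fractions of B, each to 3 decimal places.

Let β = V/F and solve Σ zᵢ(Kᵢ−1)/(1+β(Kᵢ−1)) = 0.
Check two-phase: ΣzᵢKᵢ = 1.129 > 1 and Σzᵢ/Kᵢ = 1.700 > 1, so g(0) = 0.129 > 0 and g(1) = -0.700 < 0.
Iterate (Newton) starting at β = 0.5:
  β = 0.500: g = -0.1545, g' = -0.642 → β = 0.259
  β = 0.259: g = -0.0144, g' = -0.546 → β = 0.233
Converged at β = 0.233.
Compositions from xᵢ = zᵢ/(1+β(Kᵢ−1)), yᵢ = Kᵢxᵢ:
  A: x = 0.059, y = 0.132
  B: x = 0.354, y = 0.638
  C: x = 0.077, y = 0.069
  D: x = 0.510, y = 0.162

β = 0.233, x_B = 0.354, y_B = 0.638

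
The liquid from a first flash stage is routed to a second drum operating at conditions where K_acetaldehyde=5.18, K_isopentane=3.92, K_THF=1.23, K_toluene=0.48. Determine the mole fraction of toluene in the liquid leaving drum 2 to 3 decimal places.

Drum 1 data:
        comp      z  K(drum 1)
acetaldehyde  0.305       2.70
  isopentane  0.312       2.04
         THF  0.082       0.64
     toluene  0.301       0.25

Drum 1:
Iterate (Newton) starting at ψ₁ = 0.65:
  ψ₁ = 0.650: g = -0.0391, g' = -0.982 → ψ₁ = 0.610
  ψ₁ = 0.610: g = -0.0010, g' = -0.932 → ψ₁ = 0.609
Converged at ψ₁ = 0.609.
Drum-1 compositions:
  acetaldehyde: x = 0.150, y = 0.405
  isopentane: x = 0.191, y = 0.390
  THF: x = 0.105, y = 0.067
  toluene: x = 0.554, y = 0.139
Drum-2 feed = drum-1 liquid: z₂ = (0.1498, 0.1910, 0.1050, 0.5541).
Drum 2:
Material balance + equilibrium reduce to Σ zᵢ(Kᵢ−1)/(1+ψ₂(Kᵢ−1)) = 0.
g(0) = ΣzᵢKᵢ − 1 = 0.920 and g(1) = 1 − Σzᵢ/Kᵢ = -0.317, so a root lies in (0, 1).
Newton–Raphson from ψ₂ = 0.31:
  ψ₂ = 0.310: g = 0.2446, g' = -1.163 → ψ₂ = 0.520
  ψ₂ = 0.520: g = 0.0453, g' = -0.802 → ψ₂ = 0.577
  ψ₂ = 0.577: g = 0.0012, g' = -0.761 → ψ₂ = 0.578
Converged at ψ₂ = 0.578.
  acetaldehyde: x = 0.044, y = 0.227
  isopentane: x = 0.071, y = 0.278
  THF: x = 0.093, y = 0.114
  toluene: x = 0.792, y = 0.380

x_toluene (drum 2) = 0.792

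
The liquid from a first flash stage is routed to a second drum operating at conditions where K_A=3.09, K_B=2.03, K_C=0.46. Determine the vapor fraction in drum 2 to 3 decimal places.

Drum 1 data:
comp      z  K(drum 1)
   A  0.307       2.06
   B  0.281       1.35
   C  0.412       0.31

Drum 1:
Newton–Raphson from ψ₁ = 0.55:
  ψ₁ = 0.550: g = -0.1701, g' = -0.671 → ψ₁ = 0.297
  ψ₁ = 0.297: g = -0.0208, g' = -0.538 → ψ₁ = 0.258
Converged at ψ₁ = 0.258.
Drum-1 compositions:
  A: x = 0.241, y = 0.497
  B: x = 0.258, y = 0.348
  C: x = 0.501, y = 0.155
Drum-2 feed = drum-1 liquid: z₂ = (0.2411, 0.2577, 0.5011).
Drum 2:
Let ψ₂ = V/F and solve Σ zᵢ(Kᵢ−1)/(1+ψ₂(Kᵢ−1)) = 0.
Check two-phase: ΣzᵢKᵢ = 1.499 > 1 and Σzᵢ/Kᵢ = 1.294 > 1, so g(0) = 0.499 > 0 and g(1) = -0.294 < 0.
Newton iteration, ψ₂⁰ = 0.5:
  ψ₂ = 0.500: g = 0.0509, g' = -0.645 → ψ₂ = 0.579
  ψ₂ = 0.579: g = 0.0006, g' = -0.632 → ψ₂ = 0.580
Converged at ψ₂ = 0.580.
  A: x = 0.109, y = 0.337
  B: x = 0.161, y = 0.328
  C: x = 0.730, y = 0.336

V/F (drum 2) = 0.580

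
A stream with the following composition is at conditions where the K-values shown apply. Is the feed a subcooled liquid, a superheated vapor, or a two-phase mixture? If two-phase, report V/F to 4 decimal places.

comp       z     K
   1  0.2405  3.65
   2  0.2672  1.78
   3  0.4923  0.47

two-phase, V/F = 0.6088

ΣzᵢKᵢ = 1.5848; Σzᵢ/Kᵢ = 1.2634.
Both exceed 1, so a two-phase solution exists.
Let ψ = V/F and solve Σ zᵢ(Kᵢ−1)/(1+ψ(Kᵢ−1)) = 0.
Newton–Raphson from ψ = 0.58:
  ψ = 0.5800: g = 0.01799, g' = -0.6277 → ψ = 0.6087
  ψ = 0.6087: g = 0.00007, g' = -0.6235 → ψ = 0.6088
Converged at ψ = 0.6088.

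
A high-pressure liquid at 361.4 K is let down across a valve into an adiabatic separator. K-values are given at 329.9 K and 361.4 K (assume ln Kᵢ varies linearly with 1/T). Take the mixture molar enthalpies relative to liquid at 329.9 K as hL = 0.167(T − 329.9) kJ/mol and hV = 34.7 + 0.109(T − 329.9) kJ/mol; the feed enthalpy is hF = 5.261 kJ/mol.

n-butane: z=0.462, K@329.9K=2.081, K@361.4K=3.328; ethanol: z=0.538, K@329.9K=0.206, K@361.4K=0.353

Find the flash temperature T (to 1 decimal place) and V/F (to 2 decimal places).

T = 333.0 K, V/F = 0.14

Adiabatic flash: solve Rachford–Rice at each trial T, then check hF = ψ·hV(T) + (1−ψ)·hL(T).
  T = 329.9 K: K = (2.081, 0.206), RR gives ψ = 0.084, H_out = 2.921 kJ/mol
  T = 361.4 K: K = (3.328, 0.353), RR gives ψ = 0.483, H_out = 21.137 kJ/mol
  T = 345.6 K: K = (2.658, 0.273), RR gives ψ = 0.311, H_out = 13.123 kJ/mol
  T = 337.8 K: K = (2.360, 0.238), RR gives ψ = 0.211, H_out = 8.539 kJ/mol
  T = 333.9 K: K = (2.220, 0.222), RR gives ψ = 0.153, H_out = 5.928 kJ/mol
  T = 331.9 K: K = (2.150, 0.214), RR gives ψ = 0.120, H_out = 4.473 kJ/mol
Linear interpolation between T = 331.9 (H_out = 4.473) and T = 333.9 (H_out = 5.928) on hF = 5.261 gives T ≈ 333.0 K, at which ψ = 0.14.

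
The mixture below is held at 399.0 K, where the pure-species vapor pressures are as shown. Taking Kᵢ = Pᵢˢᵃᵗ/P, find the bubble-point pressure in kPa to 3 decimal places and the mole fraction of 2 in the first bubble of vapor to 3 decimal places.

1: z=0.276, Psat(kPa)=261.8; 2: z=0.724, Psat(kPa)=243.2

At the bubble point ψ → 0, so ΣzᵢKᵢ = 1 with Kᵢ = Pᵢˢᵃᵗ/P ⇒ P = ΣzᵢPᵢˢᵃᵗ.
P = 0.276·261.8 + 0.724·243.2 = 248.334 kPa
yᵢ = zᵢPᵢˢᵃᵗ/P ⇒ y_2 = 0.724·243.2/248.334 = 0.709

Pbub = 248.334 kPa, y_2 = 0.709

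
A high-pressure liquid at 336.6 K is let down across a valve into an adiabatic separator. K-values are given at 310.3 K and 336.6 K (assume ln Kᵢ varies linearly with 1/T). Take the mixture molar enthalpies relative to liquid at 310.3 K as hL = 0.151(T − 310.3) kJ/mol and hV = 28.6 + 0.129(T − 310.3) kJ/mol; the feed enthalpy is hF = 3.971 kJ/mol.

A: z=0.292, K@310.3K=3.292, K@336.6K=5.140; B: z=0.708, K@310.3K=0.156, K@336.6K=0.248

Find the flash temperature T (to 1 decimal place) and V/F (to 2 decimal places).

T = 317.8 K, V/F = 0.10

Adiabatic flash: solve Rachford–Rice at each trial T, then check hF = ψ·hV(T) + (1−ψ)·hL(T).
  T = 310.3 K: K = (3.292, 0.156), RR gives ψ = 0.037, H_out = 1.060 kJ/mol
  T = 336.6 K: K = (5.140, 0.248), RR gives ψ = 0.217, H_out = 10.060 kJ/mol
  T = 323.5 K: K = (4.154, 0.199), RR gives ψ = 0.140, H_out = 5.956 kJ/mol
  T = 316.9 K: K = (3.707, 0.177), RR gives ψ = 0.093, H_out = 3.645 kJ/mol
  T = 320.2 K: K = (3.927, 0.187), RR gives ψ = 0.117, H_out = 4.828 kJ/mol
  T = 318.5 K: K = (3.813, 0.182), RR gives ψ = 0.105, H_out = 4.226 kJ/mol
Linear interpolation between T = 316.9 (H_out = 3.645) and T = 318.5 (H_out = 4.226) on hF = 3.971 gives T ≈ 317.8 K, at which ψ = 0.10.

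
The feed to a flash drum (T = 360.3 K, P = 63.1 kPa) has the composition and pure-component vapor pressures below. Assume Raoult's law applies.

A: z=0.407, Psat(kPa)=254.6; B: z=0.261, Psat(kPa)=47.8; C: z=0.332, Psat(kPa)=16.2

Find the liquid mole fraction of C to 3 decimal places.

x_C = 0.544

Raoult's law: Kᵢ = Pᵢˢᵃᵗ/P = Pᵢˢᵃᵗ/63.1.
  K_A = 254.6/63.1 = 4.03487, K_B = 47.8/63.1 = 0.75753, K_C = 16.2/63.1 = 0.25674
Rachford–Rice: g(V/F) = Σ zᵢ(Kᵢ−1)/(1+V/F(Kᵢ−1)) = 0.
Check two-phase: ΣzᵢKᵢ = 1.925 > 1 and Σzᵢ/Kᵢ = 1.739 > 1, so g(0) = 0.925 > 0 and g(1) = -0.739 < 0.
Newton–Raphson from V/F = 0.33:
  V/F = 0.330: g = 0.2214, g' = -1.276 → V/F = 0.504
  V/F = 0.504: g = 0.0222, g' = -1.075 → V/F = 0.524
Converged at V/F = 0.524.
Compositions from xᵢ = zᵢ/(1+V/F(Kᵢ−1)), yᵢ = Kᵢxᵢ:
  A: x = 0.157, y = 0.634
  B: x = 0.299, y = 0.227
  C: x = 0.544, y = 0.140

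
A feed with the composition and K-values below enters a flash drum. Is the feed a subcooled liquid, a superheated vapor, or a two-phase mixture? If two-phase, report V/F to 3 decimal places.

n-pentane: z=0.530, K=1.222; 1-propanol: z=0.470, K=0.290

subcooled liquid

ΣzᵢKᵢ = 0.784; Σzᵢ/Kᵢ = 2.054.
Since ΣzᵢKᵢ < 1 the mixture is below its bubble point — single liquid phase.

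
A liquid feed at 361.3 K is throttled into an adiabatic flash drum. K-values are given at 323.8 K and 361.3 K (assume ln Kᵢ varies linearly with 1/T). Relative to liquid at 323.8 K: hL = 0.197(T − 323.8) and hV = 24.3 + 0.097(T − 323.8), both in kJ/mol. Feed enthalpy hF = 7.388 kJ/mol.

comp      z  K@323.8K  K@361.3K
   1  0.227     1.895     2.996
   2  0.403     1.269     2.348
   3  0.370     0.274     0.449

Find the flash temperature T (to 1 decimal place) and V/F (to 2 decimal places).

Adiabatic flash: solve Rachford–Rice at each trial T, then check hF = ψ·hV(T) + (1−ψ)·hL(T).
  T = 323.8 K: K = (1.895, 1.269, 0.274), RR gives ψ = 0.106, H_out = 2.573 kJ/mol
  T = 361.3 K: K = (2.996, 2.348, 0.449), RR gives ψ = 0.904, H_out = 25.971 kJ/mol
  T = 342.6 K: K = (2.414, 1.757, 0.356), RR gives ψ = 0.592, H_out = 16.978 kJ/mol
  T = 333.2 K: K = (2.146, 1.500, 0.313), RR gives ψ = 0.393, H_out = 11.026 kJ/mol
  T = 328.5 K: K = (2.019, 1.381, 0.293), RR gives ψ = 0.265, H_out = 7.236 kJ/mol
  T = 330.9 K: K = (2.083, 1.441, 0.303), RR gives ψ = 0.333, H_out = 9.262 kJ/mol
Linear interpolation between T = 328.5 (H_out = 7.236) and T = 330.9 (H_out = 9.262) on hF = 7.388 gives T ≈ 328.7 K, at which ψ = 0.27.

T = 328.7 K, V/F = 0.27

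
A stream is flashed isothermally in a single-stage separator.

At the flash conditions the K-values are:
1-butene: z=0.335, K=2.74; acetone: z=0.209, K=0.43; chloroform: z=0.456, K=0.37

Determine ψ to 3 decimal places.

Material balance + equilibrium reduce to Σ zᵢ(Kᵢ−1)/(1+ψ(Kᵢ−1)) = 0.
Feasibility: ΣzᵢKᵢ = 1.176, Σzᵢ/Kᵢ = 1.841 — both > 1, two phases present.
Newton iteration, ψ⁰ = 0.46:
  ψ = 0.460: g = -0.2422, g' = -0.796 → ψ = 0.156
  ψ = 0.156: g = 0.0092, g' = -0.932 → ψ = 0.166
Converged at ψ = 0.166.

ψ = 0.166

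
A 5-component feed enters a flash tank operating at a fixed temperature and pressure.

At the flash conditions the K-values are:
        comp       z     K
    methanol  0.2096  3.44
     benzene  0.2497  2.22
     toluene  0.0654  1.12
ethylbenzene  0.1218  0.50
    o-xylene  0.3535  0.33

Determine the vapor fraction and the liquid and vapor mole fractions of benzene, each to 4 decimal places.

ψ = 0.4872, x_benzene = 0.1566, y_benzene = 0.3477

Material balance + equilibrium reduce to Σ zᵢ(Kᵢ−1)/(1+ψ(Kᵢ−1)) = 0.
g(0) = ΣzᵢKᵢ − 1 = 0.5262 and g(1) = 1 − Σzᵢ/Kᵢ = -0.5466, so a root lies in (0, 1).
Newton iteration, ψ⁰ = 0.5:
  ψ = 0.5000: g = -0.01037, g' = -0.8104 → ψ = 0.4872
Converged at ψ = 0.4872.
Compositions from xᵢ = zᵢ/(1+ψ(Kᵢ−1)), yᵢ = Kᵢxᵢ:
  methanol: x = 0.0958, y = 0.3294
  benzene: x = 0.1566, y = 0.3477
  toluene: x = 0.0618, y = 0.0692
  ethylbenzene: x = 0.1610, y = 0.0805
  o-xylene: x = 0.5248, y = 0.1732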